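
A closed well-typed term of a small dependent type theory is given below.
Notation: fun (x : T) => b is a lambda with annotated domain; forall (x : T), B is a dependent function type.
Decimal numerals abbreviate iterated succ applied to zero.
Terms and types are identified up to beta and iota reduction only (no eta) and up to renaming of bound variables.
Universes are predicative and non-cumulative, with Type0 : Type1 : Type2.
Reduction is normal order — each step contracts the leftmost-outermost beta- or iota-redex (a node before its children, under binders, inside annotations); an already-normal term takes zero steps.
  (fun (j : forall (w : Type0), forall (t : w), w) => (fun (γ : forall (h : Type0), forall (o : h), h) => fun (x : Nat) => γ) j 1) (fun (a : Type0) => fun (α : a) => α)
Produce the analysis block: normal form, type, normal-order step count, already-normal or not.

normal form:
  fun (j : Type0) => fun (w : j) => w
type:
  forall (j : Type0), forall (w : j), j
reduction steps (normal order): 3
term was already normal: no
first redex: a beta-redex


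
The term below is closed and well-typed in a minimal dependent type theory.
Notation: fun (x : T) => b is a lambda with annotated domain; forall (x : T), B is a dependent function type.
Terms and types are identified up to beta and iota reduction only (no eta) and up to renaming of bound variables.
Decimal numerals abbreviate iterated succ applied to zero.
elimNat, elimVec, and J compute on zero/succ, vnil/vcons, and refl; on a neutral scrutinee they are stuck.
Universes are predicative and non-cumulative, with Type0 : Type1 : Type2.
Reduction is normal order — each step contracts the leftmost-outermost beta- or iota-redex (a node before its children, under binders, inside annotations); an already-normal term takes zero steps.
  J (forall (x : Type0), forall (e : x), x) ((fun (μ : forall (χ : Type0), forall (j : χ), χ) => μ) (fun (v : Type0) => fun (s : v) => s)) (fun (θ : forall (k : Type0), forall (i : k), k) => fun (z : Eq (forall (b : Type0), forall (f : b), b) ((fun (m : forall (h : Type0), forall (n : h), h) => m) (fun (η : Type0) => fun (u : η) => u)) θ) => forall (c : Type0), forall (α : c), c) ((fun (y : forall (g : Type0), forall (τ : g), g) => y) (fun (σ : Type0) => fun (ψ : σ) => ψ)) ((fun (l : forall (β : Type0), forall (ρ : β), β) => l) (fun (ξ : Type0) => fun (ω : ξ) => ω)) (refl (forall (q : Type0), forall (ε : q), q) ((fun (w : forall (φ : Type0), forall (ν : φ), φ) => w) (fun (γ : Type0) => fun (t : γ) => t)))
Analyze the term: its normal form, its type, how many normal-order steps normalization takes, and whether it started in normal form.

reduced normal form:
  fun (x : Type0) => fun (e : x) => e
inferred type:
  forall (x : Type0), forall (e : x), x
reduction steps (normal order): 2
already normal: no
first redex: a J iota-redex


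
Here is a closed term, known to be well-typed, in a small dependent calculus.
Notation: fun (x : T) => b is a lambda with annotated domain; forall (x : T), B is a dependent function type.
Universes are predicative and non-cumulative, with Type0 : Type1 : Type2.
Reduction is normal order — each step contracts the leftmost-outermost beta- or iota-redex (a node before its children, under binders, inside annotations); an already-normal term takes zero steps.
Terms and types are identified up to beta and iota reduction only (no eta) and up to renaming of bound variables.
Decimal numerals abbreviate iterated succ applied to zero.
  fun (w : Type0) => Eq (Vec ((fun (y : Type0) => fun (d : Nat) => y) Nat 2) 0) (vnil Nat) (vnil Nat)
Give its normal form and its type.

reduced normal form:
  fun (w : Type0) => Eq (Vec Nat 0) (vnil Nat) (vnil Nat)
the term's type:
  forall (w : Type0), Type0
observation: contracting a beta-redex first, the term normalizes in 2 steps.


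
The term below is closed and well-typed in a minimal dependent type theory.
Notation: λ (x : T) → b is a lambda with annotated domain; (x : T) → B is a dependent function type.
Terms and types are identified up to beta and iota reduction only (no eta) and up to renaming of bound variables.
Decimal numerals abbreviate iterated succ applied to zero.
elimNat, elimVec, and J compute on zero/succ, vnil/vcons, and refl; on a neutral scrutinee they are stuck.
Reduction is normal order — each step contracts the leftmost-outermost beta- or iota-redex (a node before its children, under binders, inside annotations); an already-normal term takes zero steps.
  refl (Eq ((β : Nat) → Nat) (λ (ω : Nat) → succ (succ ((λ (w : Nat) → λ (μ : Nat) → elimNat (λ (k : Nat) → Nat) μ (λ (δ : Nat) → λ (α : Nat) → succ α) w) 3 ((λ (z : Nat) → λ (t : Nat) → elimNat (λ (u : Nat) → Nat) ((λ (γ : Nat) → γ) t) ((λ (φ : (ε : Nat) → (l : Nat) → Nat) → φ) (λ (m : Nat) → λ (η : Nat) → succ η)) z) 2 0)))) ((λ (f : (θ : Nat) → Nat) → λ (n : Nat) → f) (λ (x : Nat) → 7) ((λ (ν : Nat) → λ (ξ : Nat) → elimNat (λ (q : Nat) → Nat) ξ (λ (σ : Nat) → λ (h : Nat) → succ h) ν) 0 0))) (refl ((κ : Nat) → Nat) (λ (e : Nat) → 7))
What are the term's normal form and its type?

normal form:
  refl (Eq ((β : Nat) → Nat) (λ (ω : Nat) → 7) (λ (w : Nat) → 7)) (refl ((μ : Nat) → Nat) (λ (k : Nat) → 7))
type:
  Eq (Eq ((β : Nat) → Nat) (λ (ω : Nat) → 7) (λ (w : Nat) → 7)) (refl ((μ : Nat) → Nat) (λ (k : Nat) → 7)) (refl ((δ : Nat) → Nat) (λ (α : Nat) → 7))


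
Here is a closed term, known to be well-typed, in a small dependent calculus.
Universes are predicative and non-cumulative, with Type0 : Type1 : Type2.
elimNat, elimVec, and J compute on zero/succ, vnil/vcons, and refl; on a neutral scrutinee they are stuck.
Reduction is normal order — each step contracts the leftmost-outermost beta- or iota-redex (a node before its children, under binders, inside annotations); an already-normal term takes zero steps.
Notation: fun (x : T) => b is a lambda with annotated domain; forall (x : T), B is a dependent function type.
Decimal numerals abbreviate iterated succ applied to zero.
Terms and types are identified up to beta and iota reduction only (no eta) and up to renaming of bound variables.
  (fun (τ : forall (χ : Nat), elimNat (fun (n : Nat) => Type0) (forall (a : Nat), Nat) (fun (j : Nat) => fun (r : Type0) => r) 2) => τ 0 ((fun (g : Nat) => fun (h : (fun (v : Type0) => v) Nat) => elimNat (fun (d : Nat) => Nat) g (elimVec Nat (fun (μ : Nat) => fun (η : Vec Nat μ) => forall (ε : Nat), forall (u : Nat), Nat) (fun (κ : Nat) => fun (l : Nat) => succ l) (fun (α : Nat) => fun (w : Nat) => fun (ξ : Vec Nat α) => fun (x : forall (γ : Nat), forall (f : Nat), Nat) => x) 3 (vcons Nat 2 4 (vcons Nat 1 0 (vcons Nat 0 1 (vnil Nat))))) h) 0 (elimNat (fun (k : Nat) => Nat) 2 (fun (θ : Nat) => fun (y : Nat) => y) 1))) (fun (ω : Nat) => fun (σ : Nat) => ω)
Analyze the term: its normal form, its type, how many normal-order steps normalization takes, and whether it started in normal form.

normal form:
  0
type:
  Nat
reduction steps (normal order): 3
term was already normal: no
first contracted redex: a beta-redex


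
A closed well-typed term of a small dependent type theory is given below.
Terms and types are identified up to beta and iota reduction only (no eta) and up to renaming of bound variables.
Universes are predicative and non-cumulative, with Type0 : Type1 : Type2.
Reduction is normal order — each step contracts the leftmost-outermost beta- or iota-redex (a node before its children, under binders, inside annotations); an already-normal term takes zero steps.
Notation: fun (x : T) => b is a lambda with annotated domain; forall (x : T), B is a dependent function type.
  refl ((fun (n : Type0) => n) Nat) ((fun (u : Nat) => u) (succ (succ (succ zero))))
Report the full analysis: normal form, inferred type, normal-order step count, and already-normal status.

reduced normal form:
  refl Nat (succ (succ (succ zero)))
the term's type:
  Eq Nat (succ (succ (succ zero))) (succ (succ (succ zero)))
steps to reach normal form (normal order): 2
term was already normal: no
first redex: a beta-redex


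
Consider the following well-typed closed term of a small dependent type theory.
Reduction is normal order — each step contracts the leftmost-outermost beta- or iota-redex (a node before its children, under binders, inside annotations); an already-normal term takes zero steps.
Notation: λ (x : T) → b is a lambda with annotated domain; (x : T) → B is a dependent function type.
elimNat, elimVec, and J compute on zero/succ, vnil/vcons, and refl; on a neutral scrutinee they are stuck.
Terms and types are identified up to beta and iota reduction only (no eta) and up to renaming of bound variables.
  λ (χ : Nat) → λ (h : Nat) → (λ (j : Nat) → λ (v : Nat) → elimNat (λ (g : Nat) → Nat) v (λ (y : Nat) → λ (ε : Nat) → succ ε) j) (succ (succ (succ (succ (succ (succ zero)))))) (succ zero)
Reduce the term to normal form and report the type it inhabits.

reduced normal form:
  λ (χ : Nat) → λ (h : Nat) → succ (succ (succ (succ (succ (succ (succ zero))))))
the term's type:
  (χ : Nat) → (h : Nat) → Nat


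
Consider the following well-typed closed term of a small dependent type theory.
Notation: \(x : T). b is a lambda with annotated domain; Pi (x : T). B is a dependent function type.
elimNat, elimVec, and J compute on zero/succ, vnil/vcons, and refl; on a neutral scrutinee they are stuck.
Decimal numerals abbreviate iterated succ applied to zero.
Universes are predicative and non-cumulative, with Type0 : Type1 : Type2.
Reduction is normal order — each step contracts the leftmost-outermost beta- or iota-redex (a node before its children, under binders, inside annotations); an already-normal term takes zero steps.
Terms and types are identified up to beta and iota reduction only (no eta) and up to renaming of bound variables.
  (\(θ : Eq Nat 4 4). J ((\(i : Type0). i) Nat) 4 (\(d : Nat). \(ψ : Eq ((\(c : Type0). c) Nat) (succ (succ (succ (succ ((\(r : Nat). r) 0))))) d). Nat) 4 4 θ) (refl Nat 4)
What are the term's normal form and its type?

normal form:
  4
the term's type:
  Nat
observation: normalization takes exactly 2 steps under the normal-order strategy.


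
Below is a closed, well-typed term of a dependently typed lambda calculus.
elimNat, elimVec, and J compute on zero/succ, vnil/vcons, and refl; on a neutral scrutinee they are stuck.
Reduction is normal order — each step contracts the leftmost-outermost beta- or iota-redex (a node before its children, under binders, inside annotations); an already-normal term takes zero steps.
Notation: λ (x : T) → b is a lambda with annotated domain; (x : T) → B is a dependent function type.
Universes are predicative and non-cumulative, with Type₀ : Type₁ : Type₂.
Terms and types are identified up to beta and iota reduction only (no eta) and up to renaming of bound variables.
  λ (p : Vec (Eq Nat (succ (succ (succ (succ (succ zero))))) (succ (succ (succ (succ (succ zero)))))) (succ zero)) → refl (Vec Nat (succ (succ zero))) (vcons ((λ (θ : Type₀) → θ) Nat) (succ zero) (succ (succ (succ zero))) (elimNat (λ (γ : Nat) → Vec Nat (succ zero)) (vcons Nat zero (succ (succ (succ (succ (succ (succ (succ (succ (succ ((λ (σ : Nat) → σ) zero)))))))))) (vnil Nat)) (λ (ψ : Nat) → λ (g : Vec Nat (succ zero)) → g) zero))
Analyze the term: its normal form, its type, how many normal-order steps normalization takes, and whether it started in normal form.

normal form:
  λ (p : Vec (Eq Nat (succ (succ (succ (succ (succ zero))))) (succ (succ (succ (succ (succ zero)))))) (succ zero)) → refl (Vec Nat (succ (succ zero))) (vcons Nat (succ zero) (succ (succ (succ zero))) (vcons Nat zero (succ (succ (succ (succ (succ (succ (succ (succ (succ zero))))))))) (vnil Nat)))
type:
  (p : Vec (Eq Nat (succ (succ (succ (succ (succ zero))))) (succ (succ (succ (succ (succ zero)))))) (succ zero)) → Eq (Vec Nat (succ (succ zero))) (vcons Nat (succ zero) (succ (succ (succ zero))) (vcons Nat zero (succ (succ (succ (succ (succ (succ (succ (succ (succ zero))))))))) (vnil Nat))) (vcons Nat (succ zero) (succ (succ (succ zero))) (vcons Nat zero (succ (succ (succ (succ (succ (succ (succ (succ (succ zero))))))))) (vnil Nat)))
normal-order step count: 3
term was already normal: no
first redex: a beta-redex


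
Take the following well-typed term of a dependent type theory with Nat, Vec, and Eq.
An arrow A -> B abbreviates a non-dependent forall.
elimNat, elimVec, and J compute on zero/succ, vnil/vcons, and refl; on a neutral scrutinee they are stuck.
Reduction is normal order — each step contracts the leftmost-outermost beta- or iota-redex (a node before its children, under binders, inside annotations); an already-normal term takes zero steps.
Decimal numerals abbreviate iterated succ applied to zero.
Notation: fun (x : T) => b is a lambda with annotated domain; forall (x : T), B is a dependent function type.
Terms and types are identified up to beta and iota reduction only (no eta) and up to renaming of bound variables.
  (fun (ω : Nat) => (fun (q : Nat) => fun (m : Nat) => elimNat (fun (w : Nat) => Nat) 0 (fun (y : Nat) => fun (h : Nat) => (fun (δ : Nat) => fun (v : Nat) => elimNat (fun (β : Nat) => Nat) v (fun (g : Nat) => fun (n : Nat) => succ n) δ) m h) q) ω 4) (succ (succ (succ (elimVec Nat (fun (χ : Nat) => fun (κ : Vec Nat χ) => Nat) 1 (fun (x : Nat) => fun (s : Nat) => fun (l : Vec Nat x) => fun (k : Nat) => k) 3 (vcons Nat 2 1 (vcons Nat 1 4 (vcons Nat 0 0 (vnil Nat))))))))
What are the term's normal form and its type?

resulting normal form:
  16
the term's type:
  Nat


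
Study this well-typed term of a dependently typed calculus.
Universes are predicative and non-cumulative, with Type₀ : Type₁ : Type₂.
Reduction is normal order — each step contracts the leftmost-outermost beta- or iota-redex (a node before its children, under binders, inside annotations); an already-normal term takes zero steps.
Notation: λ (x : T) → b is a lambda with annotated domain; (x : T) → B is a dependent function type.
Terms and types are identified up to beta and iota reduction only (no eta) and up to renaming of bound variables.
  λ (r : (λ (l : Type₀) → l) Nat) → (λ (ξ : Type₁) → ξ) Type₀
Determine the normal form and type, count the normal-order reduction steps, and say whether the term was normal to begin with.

reduced normal form:
  λ (r : Nat) → Type₀
type:
  (r : Nat) → Type₁
normal-order step count: 2
already normal: no
first contracted redex: a beta-redex


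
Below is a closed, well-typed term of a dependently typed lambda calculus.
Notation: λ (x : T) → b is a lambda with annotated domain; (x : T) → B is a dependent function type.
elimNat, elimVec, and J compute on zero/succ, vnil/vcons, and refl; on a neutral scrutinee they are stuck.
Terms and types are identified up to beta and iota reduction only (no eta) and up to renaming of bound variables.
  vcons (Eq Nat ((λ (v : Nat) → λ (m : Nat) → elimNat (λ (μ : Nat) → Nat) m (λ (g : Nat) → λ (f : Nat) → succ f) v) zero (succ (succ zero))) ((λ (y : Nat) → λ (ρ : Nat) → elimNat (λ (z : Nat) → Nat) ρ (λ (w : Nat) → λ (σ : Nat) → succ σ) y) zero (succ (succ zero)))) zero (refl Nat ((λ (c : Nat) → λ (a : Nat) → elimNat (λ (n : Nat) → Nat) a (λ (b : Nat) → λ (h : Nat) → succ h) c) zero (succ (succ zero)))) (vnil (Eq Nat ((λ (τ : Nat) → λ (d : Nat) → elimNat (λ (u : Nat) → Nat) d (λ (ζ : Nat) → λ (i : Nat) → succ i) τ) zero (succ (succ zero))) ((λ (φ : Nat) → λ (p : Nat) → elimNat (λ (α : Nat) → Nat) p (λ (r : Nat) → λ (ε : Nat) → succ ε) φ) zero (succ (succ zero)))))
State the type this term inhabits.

the term's type:
  Vec (Eq Nat (succ (succ zero)) (succ (succ zero))) (succ zero)


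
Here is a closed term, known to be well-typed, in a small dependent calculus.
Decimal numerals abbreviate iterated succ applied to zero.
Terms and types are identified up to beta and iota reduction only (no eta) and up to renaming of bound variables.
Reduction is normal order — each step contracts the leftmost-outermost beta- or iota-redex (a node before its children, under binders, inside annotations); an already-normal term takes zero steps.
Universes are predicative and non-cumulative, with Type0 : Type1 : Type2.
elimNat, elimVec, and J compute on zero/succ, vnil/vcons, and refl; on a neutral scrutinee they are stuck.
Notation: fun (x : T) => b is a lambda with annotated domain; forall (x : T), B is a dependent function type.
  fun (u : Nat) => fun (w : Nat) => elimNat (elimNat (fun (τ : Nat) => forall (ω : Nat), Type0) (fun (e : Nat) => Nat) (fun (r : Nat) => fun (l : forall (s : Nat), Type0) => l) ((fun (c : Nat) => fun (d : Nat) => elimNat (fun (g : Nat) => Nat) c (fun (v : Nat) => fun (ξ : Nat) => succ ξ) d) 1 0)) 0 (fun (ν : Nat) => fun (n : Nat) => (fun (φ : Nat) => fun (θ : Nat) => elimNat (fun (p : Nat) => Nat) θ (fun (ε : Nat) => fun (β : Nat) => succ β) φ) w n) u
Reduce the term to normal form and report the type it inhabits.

resulting normal form:
  fun (u : Nat) => fun (w : Nat) => elimNat (fun (τ : Nat) => Nat) 0 (fun (ω : Nat) => fun (e : Nat) => elimNat (fun (r : Nat) => Nat) e (fun (l : Nat) => fun (s : Nat) => succ s) w) u
type:
  forall (u : Nat), forall (w : Nat), Nat
observation: 9 normal-order steps separate the term from its normal form.


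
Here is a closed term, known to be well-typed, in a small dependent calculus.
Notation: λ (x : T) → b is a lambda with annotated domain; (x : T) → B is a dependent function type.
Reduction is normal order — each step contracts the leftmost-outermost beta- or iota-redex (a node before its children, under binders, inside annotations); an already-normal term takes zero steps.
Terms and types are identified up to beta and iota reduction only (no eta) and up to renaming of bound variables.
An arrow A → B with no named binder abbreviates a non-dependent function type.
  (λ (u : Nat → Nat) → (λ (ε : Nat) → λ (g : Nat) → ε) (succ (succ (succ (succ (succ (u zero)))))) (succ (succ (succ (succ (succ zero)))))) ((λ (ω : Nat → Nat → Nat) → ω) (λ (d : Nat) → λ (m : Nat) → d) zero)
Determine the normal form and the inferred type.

normal form:
  succ (succ (succ (succ (succ zero))))
the term's type:
  Nat


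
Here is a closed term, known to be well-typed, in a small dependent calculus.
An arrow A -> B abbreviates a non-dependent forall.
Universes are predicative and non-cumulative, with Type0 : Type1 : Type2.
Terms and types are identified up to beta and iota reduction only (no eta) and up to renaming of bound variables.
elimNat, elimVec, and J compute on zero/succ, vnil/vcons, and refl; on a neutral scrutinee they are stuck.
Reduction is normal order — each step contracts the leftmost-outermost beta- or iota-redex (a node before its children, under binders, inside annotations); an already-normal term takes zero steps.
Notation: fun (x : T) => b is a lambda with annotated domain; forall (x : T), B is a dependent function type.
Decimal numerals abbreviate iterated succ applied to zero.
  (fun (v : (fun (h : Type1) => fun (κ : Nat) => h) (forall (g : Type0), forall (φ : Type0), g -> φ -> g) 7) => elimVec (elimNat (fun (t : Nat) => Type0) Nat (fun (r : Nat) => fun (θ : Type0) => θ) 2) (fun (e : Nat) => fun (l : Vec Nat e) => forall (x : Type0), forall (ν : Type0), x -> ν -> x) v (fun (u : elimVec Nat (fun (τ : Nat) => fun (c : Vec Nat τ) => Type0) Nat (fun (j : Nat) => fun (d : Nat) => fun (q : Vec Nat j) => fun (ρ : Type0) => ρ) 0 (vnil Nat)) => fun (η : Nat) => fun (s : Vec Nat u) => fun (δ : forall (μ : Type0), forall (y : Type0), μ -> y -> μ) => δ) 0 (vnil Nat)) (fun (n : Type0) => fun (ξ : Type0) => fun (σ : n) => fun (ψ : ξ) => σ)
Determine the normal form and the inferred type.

normal form:
  fun (v : Type0) => fun (h : Type0) => fun (κ : v) => fun (g : h) => κ
type:
  forall (v : Type0), forall (h : Type0), v -> h -> v


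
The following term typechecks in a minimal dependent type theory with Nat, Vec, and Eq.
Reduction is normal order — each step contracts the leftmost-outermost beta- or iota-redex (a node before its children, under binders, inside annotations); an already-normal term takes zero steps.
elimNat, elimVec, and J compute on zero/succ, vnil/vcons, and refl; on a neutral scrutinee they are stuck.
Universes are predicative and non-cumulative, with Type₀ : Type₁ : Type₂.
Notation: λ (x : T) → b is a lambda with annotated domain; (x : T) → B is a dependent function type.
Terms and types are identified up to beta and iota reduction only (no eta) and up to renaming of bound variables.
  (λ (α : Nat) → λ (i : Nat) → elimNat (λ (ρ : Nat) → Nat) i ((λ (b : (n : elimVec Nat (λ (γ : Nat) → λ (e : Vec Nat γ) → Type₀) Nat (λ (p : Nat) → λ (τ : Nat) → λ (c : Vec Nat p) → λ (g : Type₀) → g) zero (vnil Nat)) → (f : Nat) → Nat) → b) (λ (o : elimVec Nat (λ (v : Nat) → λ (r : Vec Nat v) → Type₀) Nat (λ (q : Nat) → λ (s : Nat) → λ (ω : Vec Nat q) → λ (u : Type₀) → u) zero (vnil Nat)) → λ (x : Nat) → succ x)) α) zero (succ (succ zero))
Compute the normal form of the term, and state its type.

normal form:
  succ (succ zero)
type:
  Nat


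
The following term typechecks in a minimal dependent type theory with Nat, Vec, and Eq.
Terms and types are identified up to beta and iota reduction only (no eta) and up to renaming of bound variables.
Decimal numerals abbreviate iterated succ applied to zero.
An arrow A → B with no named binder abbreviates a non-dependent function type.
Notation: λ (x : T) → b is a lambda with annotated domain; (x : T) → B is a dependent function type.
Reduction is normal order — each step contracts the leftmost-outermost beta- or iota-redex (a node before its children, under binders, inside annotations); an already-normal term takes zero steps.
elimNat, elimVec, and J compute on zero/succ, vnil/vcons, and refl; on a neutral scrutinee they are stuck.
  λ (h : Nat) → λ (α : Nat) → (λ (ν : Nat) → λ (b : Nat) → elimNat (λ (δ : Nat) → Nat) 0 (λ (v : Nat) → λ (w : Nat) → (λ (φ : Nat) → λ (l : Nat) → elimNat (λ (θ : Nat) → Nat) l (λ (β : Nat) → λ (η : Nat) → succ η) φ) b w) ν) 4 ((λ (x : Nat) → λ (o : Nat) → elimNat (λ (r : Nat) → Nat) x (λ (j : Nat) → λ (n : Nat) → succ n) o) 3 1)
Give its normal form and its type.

reduced normal form:
  λ (h : Nat) → λ (α : Nat) → 16
the term's type:
  Nat → Nat → Nat


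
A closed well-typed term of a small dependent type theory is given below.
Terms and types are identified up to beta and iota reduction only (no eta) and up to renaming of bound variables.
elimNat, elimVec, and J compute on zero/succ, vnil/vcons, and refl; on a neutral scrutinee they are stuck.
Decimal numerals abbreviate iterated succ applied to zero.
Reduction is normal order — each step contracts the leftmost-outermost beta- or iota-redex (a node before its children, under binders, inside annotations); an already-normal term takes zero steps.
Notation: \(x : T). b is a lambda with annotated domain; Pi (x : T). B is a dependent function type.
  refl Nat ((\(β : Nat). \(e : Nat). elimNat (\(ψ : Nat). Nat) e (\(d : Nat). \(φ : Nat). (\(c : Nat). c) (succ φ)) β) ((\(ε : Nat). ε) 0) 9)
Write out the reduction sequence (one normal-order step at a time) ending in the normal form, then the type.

reduction (normal order):
  refl Nat ((\(β : Nat). \(e : Nat). elimNat (\(ψ : Nat). Nat) e (\(d : Nat). \(φ : Nat). (\(c : Nat). c) (succ φ)) β) ((\(ε : Nat). ε) 0) 9)
  ~> refl Nat ((\(β : Nat). elimNat (\(e : Nat). Nat) β (\(ψ : Nat). \(d : Nat). (\(φ : Nat). φ) (succ d)) ((\(c : Nat). c) 0)) 9)
  ~> refl Nat (elimNat (\(β : Nat). Nat) 9 (\(e : Nat). \(ψ : Nat). (\(d : Nat). d) (succ ψ)) ((\(φ : Nat). φ) 0))
  ~> refl Nat (elimNat (\(β : Nat). Nat) 9 (\(e : Nat). \(ψ : Nat). succ ψ) ((\(d : Nat). d) 0))
  ~> refl Nat (elimNat (\(β : Nat). Nat) 9 (\(e : Nat). \(ψ : Nat). succ ψ) 0)
  ~> refl Nat 9
inferred type:
  Eq Nat 9 9


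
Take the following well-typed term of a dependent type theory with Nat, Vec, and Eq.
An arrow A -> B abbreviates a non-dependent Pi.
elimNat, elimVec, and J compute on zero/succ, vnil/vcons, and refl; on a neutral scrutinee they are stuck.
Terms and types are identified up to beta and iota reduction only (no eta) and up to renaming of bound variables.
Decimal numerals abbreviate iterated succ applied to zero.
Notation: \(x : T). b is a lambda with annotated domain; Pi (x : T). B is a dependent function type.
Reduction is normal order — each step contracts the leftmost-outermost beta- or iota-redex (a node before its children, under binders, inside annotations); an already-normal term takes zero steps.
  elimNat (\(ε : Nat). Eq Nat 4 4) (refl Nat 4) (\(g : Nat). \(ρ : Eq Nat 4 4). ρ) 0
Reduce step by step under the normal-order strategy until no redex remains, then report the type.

normal-order reduction:
  elimNat (\(ε : Nat). Eq Nat 4 4) (refl Nat 4) (\(g : Nat). \(ρ : Eq Nat 4 4). ρ) 0
  ~> refl Nat 4
the term's type:
  Eq Nat 4 4


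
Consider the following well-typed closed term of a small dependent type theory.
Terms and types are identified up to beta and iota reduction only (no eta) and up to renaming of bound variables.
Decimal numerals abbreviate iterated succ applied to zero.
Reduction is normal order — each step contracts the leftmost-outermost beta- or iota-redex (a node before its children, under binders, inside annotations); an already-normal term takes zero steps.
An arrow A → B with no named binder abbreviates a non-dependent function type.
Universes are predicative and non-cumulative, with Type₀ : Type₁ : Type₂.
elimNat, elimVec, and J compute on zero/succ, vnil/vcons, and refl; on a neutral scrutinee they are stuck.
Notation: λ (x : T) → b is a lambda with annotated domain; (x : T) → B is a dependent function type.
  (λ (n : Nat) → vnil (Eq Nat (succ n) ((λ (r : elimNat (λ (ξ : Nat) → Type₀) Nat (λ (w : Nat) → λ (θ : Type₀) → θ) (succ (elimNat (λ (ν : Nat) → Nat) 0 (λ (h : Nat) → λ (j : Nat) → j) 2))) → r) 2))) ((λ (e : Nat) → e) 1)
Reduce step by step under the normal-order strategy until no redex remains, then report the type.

normal-order reduction sequence:
  (λ (n : Nat) → vnil (Eq Nat (succ n) ((λ (r : elimNat (λ (ξ : Nat) → Type₀) Nat (λ (w : Nat) → λ (θ : Type₀) → θ) (succ (elimNat (λ (ν : Nat) → Nat) 0 (λ (h : Nat) → λ (j : Nat) → j) 2))) → r) 2))) ((λ (e : Nat) → e) 1)
  ~> vnil (Eq Nat (succ ((λ (n : Nat) → n) 1)) ((λ (r : elimNat (λ (ξ : Nat) → Type₀) Nat (λ (w : Nat) → λ (θ : Type₀) → θ) (succ (elimNat (λ (ν : Nat) → Nat) 0 (λ (h : Nat) → λ (j : Nat) → j) 2))) → r) 2))
  ~> vnil (Eq Nat 2 ((λ (n : elimNat (λ (r : Nat) → Type₀) Nat (λ (ξ : Nat) → λ (w : Type₀) → w) (succ (elimNat (λ (θ : Nat) → Nat) 0 (λ (ν : Nat) → λ (h : Nat) → h) 2))) → n) 2))
  ~> vnil (Eq Nat 2 2)
inferred type:
  Vec (Eq Nat 2 2) 0


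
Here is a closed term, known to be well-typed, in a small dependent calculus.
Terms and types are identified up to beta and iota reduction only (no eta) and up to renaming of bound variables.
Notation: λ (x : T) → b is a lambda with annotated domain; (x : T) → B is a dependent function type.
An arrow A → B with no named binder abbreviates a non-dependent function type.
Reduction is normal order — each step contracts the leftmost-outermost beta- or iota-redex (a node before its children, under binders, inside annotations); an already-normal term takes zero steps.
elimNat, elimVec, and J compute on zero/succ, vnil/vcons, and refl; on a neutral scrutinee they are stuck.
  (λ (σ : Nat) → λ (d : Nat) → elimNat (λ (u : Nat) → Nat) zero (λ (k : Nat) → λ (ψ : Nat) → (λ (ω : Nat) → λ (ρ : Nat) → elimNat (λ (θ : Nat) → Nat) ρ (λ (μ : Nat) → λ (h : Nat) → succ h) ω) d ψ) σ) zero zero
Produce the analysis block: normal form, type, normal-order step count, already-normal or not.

normal form:
  zero
the term's type:
  Nat
reduction steps (normal order): 3
already normal: no
first contracted redex: a beta-redex


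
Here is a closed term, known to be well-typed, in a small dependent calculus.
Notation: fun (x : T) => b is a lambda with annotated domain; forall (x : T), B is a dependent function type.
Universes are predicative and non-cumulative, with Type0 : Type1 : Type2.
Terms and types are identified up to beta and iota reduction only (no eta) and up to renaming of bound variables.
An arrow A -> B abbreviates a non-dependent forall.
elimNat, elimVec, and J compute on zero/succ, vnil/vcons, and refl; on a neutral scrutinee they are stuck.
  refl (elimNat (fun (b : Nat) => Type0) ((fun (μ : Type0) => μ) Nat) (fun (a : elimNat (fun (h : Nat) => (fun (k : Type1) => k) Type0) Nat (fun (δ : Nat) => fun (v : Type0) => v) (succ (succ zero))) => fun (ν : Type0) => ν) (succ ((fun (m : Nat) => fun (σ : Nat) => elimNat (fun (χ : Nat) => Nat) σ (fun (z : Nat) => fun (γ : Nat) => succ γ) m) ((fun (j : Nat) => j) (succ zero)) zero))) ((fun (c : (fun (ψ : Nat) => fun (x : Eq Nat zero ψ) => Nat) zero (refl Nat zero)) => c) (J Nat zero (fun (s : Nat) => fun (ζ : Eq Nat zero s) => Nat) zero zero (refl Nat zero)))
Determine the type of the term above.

type:
  Eq Nat zero zero


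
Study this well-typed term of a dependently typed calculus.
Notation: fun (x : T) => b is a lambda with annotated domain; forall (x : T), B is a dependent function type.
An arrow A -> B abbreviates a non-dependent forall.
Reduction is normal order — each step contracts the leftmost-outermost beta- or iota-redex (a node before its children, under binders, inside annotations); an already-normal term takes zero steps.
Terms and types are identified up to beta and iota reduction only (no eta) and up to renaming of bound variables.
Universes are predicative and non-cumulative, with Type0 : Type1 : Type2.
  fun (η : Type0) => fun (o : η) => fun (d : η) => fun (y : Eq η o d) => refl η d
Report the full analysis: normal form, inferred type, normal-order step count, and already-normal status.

resulting normal form:
  fun (η : Type0) => fun (o : η) => fun (d : η) => fun (y : Eq η o d) => refl η d
inferred type:
  forall (η : Type0), forall (o : η), forall (d : η), Eq η o d -> Eq η d d
normal-order step count: 0
started in normal form: yes


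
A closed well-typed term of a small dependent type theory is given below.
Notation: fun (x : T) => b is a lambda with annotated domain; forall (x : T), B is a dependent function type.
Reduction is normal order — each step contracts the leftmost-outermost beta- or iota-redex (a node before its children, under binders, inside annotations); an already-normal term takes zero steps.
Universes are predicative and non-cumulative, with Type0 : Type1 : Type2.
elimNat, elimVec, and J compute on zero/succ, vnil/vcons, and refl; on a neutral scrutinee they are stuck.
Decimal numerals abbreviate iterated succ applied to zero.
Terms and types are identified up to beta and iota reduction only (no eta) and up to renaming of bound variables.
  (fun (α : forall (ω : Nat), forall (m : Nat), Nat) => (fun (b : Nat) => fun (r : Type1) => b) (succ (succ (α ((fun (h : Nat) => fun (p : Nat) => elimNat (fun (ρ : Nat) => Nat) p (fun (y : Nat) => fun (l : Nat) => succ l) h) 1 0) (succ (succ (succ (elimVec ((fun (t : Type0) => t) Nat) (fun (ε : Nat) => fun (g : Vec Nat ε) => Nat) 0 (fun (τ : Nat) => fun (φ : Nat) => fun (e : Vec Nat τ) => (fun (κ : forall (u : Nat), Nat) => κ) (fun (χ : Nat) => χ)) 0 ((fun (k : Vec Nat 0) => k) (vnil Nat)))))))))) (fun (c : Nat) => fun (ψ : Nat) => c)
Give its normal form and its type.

reduced normal form:
  fun (α : Type1) => 3
inferred type:
  forall (α : Type1), Nat
observation: 10 normal-order steps normalize the term, beginning with a beta-redex.


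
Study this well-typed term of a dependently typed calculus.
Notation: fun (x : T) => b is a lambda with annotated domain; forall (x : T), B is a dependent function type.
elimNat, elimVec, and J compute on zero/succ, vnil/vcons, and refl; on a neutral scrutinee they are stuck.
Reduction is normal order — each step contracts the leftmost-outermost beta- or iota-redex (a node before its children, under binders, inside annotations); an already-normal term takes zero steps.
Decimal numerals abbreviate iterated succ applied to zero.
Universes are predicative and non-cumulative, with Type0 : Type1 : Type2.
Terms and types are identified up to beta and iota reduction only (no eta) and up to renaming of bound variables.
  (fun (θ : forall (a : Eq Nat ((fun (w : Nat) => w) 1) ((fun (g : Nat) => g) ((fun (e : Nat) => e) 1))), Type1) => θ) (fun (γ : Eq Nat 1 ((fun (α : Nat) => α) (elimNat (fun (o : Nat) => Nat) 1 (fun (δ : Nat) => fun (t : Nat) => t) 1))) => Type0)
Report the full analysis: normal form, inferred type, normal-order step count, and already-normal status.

reduced normal form:
  fun (θ : Eq Nat 1 1) => Type0
type:
  forall (θ : Eq Nat 1 1), Type1
normal-order step count: 6
started in normal form: no
first redex: a beta-redex


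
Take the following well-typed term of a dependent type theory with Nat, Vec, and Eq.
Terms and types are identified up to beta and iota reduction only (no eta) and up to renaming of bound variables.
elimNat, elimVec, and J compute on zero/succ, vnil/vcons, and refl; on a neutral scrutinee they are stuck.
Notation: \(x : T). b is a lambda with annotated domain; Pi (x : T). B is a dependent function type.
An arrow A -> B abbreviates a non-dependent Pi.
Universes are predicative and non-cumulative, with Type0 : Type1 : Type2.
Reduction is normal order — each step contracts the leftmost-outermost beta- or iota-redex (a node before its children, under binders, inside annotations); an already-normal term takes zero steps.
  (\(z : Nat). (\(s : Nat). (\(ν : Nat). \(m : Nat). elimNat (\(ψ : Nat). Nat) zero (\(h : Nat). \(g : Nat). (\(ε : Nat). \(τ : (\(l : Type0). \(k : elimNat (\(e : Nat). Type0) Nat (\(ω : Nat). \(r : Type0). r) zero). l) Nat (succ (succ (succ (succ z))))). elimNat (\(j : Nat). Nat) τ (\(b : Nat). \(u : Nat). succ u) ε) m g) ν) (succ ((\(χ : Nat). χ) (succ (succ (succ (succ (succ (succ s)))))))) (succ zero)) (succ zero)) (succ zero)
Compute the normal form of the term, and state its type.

resulting normal form:
  succ (succ (succ (succ (succ (succ (succ (succ zero)))))))
inferred type:
  Nat
observation: the first redex contracted is a beta-redex; the normal form is reached in 42 normal-order steps.


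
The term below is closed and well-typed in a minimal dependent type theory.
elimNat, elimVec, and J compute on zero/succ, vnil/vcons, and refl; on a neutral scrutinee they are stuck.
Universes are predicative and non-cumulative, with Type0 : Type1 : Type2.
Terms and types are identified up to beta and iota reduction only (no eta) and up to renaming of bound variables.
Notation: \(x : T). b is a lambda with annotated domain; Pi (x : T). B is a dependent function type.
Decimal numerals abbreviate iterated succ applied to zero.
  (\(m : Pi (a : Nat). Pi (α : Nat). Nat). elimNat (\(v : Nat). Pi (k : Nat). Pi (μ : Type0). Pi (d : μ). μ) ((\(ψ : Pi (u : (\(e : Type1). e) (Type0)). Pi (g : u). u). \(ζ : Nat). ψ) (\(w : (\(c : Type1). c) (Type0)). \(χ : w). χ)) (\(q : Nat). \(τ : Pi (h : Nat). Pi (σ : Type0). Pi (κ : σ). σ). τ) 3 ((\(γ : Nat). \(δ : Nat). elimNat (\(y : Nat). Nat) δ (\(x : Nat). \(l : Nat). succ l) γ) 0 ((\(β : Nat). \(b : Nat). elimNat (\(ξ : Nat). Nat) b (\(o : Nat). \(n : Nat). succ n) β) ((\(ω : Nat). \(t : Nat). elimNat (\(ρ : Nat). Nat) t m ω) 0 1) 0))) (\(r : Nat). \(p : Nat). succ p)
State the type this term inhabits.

inferred type:
  Pi (m : Type0). Pi (a : m). m


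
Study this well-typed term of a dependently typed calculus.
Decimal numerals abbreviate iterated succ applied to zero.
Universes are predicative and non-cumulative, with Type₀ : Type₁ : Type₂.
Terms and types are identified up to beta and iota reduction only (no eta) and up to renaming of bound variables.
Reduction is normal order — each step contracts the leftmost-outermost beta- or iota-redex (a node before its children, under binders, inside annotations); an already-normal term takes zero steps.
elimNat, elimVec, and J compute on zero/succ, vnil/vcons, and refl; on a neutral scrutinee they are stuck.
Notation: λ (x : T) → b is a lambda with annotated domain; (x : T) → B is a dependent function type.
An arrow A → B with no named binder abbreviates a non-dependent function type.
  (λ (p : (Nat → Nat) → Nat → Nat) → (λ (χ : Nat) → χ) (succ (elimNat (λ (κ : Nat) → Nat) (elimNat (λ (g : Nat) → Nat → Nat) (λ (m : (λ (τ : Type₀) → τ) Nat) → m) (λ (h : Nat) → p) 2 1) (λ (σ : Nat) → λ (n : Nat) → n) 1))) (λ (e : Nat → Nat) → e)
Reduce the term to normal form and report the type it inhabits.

reduced normal form:
  2
inferred type:
  Nat


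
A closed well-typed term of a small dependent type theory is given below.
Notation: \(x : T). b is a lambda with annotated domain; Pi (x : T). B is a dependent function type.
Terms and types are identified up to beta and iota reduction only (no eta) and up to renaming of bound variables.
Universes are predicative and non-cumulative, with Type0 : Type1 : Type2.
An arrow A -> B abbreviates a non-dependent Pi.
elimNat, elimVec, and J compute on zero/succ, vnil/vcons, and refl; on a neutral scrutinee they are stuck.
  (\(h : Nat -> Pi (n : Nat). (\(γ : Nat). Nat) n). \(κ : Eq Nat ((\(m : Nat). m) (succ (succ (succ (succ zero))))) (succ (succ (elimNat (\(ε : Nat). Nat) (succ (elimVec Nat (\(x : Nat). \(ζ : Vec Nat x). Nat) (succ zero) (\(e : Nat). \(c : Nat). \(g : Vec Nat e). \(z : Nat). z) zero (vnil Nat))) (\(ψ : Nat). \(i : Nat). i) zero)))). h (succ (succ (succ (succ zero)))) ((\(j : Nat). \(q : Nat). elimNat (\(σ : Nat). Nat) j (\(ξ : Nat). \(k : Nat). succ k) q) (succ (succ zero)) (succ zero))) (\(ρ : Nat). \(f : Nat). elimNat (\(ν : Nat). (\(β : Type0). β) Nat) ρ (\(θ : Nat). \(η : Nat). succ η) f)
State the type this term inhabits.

the term's type:
  Eq Nat (succ (succ (succ (succ zero)))) (succ (succ (succ (succ zero)))) -> Nat


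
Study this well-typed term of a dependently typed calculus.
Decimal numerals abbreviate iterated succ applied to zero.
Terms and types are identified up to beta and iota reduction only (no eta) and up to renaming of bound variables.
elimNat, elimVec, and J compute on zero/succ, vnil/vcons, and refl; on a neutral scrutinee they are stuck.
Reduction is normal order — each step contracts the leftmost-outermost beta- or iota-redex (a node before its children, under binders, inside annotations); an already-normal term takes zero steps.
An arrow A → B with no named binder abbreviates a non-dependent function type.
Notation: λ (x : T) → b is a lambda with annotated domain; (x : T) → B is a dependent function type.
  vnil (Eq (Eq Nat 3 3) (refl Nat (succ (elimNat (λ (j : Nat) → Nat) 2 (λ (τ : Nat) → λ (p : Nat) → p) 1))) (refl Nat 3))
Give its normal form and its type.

resulting normal form:
  vnil (Eq (Eq Nat 3 3) (refl Nat 3) (refl Nat 3))
type:
  Vec (Eq (Eq Nat 3 3) (refl Nat 3) (refl Nat 3)) 0
observation: the leftmost-outermost redex is an elimNat iota-redex, and normalization takes 4 steps.


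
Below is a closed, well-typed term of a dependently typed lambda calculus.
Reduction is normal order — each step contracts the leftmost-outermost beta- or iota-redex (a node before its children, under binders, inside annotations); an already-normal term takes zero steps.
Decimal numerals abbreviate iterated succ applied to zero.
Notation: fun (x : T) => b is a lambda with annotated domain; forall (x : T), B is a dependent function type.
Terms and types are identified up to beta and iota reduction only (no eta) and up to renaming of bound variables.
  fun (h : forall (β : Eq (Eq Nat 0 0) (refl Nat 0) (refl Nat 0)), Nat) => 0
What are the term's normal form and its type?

resulting normal form:
  fun (h : forall (β : Eq (Eq Nat 0 0) (refl Nat 0) (refl Nat 0)), Nat) => 0
type:
  forall (h : forall (β : Eq (Eq Nat 0 0) (refl Nat 0) (refl Nat 0)), Nat), Nat
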